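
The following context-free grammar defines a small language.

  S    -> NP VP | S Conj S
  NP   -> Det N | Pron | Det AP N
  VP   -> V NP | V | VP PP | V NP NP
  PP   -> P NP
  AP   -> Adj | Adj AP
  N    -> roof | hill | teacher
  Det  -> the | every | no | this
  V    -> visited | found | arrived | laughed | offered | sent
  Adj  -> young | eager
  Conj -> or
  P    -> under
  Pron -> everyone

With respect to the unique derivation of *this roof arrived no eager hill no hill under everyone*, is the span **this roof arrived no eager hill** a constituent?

[S [NP [Det this] [N roof]] [VP [VP [V arrived] [NP [Det no] [AP [Adj eager]] [N hill]] [NP [Det no] [N hill]]] [PP [P under] [NP [Pron everyone]]]]]
The smallest constituent containing 'this roof arrived no eager hill' is the S spanning 'this roof arrived no eager hill no hill under everyone'; no single node in the tree dominates exactly the given words.

No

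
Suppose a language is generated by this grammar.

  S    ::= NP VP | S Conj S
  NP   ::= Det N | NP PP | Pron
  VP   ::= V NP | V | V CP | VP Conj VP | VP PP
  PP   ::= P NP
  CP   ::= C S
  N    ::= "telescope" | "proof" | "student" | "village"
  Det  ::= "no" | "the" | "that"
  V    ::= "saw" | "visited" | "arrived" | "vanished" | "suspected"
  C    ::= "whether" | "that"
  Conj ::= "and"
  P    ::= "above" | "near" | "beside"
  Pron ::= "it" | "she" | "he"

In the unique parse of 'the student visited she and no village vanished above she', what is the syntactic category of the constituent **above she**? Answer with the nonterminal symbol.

[S [S [NP [Det the] [N student]] [VP [V visited] [NP [Pron she]]]] [Conj and] [S [NP [Det no] [N village]] [VP [VP [V vanished]] [PP [P above] [NP [Pron she]]]]]]
The span 'above she' is the PP node built by PP → P NP.

PP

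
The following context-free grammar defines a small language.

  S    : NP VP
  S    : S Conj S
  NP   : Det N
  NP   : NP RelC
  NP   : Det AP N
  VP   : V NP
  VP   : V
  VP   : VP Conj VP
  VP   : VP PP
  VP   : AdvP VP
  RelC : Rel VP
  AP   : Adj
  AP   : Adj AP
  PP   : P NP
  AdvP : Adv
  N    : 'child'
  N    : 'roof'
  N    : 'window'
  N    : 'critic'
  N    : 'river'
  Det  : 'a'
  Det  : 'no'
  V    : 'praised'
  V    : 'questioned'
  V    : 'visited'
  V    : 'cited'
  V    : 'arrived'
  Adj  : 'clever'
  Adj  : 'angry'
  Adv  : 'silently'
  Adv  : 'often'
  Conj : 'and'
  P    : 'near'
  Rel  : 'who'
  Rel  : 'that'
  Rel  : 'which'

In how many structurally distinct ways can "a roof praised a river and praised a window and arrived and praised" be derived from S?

5

Two of the 5 distinct bracketings:
[S [NP [Det a] [N roof]] [VP [VP [V praised] [NP [Det a] [N river]]] [Conj and] [VP [VP [V praised] [NP [Det a] [N window]]] [Conj and] [VP [VP [V arrived]] [Conj and] [VP [V praised]]]]]]
[S [NP [Det a] [N roof]] [VP [VP [V praised] [NP [Det a] [N river]]] [Conj and] [VP [VP [VP [V praised] [NP [Det a] [N window]]] [Conj and] [VP [V arrived]]] [Conj and] [VP [V praised]]]]]
The trees differ in how a recursive rule is bracketed over the same span.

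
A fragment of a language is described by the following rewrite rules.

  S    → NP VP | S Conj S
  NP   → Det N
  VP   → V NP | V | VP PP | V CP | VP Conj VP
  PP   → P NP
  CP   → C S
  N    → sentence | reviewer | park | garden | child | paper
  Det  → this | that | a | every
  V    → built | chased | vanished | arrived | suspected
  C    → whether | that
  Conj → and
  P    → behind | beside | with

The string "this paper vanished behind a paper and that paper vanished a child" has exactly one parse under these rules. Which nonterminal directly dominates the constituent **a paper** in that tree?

PP

S
  S
    NP
      Det: this
      N: paper
    VP
      VP
        V: vanished
      PP
        P: behind
        NP
          Det: a
          N: paper
  Conj: and
  S
    NP
      Det: that
      N: paper
    VP
      V: vanished
      NP
        Det: a
        N: child
The span 'a paper' is the NP node built by NP → Det N.
Its mother is the PP built by PP → P NP.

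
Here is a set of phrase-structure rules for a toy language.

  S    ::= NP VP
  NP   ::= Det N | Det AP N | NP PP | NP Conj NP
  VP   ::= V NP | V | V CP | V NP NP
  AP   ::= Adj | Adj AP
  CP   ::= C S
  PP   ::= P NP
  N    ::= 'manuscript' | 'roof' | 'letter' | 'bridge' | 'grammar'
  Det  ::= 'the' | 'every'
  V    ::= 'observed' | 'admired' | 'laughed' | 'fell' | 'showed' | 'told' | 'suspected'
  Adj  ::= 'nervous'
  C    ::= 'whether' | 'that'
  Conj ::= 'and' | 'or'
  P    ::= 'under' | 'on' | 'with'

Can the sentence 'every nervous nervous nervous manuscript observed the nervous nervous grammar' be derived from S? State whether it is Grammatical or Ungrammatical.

Grammatical

[S [NP [Det every] [AP [Adj nervous] [AP [Adj nervous] [AP [Adj nervous]]]] [N manuscript]] [VP [V observed] [NP [Det the] [AP [Adj nervous] [AP [Adj nervous]]] [N grammar]]]]
Every word is introduced by a lexical rule and the phrasal rules combine the resulting categories into a single S.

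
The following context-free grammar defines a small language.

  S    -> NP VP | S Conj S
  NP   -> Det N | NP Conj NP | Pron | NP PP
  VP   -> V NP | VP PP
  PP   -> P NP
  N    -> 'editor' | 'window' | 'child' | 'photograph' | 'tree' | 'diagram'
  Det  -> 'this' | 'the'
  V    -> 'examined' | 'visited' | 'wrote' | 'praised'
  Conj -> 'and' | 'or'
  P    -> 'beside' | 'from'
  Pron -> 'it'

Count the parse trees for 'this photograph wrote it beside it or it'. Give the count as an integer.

3

Two of the 3 distinct bracketings:
[S [NP [Det this] [N photograph]] [VP [V wrote] [NP [NP [NP [Pron it]] [PP [P beside] [NP [Pron it]]]] [Conj or] [NP [Pron it]]]]]
[S [NP [Det this] [N photograph]] [VP [V wrote] [NP [NP [Pron it]] [PP [P beside] [NP [NP [Pron it]] [Conj or] [NP [Pron it]]]]]]]
The trees differ in how a recursive rule is bracketed over the same span.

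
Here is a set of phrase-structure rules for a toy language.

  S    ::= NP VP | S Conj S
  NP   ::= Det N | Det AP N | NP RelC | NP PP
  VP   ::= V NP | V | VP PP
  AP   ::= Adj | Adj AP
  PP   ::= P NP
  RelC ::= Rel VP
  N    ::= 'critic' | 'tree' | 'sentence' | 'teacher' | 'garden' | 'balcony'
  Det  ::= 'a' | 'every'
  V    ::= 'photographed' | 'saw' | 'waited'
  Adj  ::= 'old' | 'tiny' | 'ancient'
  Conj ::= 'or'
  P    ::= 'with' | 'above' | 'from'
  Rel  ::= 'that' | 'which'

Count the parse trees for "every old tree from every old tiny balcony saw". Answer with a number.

[S [NP [NP [Det every] [AP [Adj old]] [N tree]] [PP [P from] [NP [Det every] [AP [Adj old] [AP [Adj tiny]]] [N balcony]]]] [VP [V saw]]]
No rule offers an alternative attachment or grouping for any span, so this is the only derivation.

1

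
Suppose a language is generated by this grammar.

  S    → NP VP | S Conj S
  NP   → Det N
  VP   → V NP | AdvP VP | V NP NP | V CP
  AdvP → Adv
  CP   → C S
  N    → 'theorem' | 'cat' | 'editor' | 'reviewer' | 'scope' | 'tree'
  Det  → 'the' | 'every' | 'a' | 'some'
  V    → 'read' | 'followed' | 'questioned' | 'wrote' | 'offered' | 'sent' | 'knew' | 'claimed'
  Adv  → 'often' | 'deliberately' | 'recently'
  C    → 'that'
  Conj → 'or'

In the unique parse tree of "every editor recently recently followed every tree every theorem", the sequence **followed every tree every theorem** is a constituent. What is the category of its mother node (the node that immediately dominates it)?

S
  NP
    Det: every
    N: editor
  VP
    AdvP
      Adv: recently
    VP
      AdvP
        Adv: recently
      VP
        V: followed
        NP
          Det: every
          N: tree
        NP
          Det: every
          N: theorem
The span 'followed every tree every theorem' is the VP node built by VP → V NP NP.
Its mother is the VP built by VP → AdvP VP.

VP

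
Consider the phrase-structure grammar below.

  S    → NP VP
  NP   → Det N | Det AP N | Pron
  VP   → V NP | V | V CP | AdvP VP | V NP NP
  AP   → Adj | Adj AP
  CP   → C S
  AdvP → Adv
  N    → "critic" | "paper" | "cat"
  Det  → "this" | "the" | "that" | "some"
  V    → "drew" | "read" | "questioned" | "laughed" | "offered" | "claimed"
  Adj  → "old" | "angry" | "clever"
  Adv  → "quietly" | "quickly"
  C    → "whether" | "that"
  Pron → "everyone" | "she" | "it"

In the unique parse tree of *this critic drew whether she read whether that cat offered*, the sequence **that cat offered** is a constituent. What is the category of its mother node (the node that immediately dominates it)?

CP

S
  NP
    Det: this
    N: critic
  VP
    V: drew
    CP
      C: whether
      S
        NP
          Pron: she
        VP
          V: read
          CP
            C: whether
            S
              NP
                Det: that
                N: cat
              VP
                V: offered
The span 'that cat offered' is the S node built by S → NP VP.
Its mother is the CP built by CP → C S.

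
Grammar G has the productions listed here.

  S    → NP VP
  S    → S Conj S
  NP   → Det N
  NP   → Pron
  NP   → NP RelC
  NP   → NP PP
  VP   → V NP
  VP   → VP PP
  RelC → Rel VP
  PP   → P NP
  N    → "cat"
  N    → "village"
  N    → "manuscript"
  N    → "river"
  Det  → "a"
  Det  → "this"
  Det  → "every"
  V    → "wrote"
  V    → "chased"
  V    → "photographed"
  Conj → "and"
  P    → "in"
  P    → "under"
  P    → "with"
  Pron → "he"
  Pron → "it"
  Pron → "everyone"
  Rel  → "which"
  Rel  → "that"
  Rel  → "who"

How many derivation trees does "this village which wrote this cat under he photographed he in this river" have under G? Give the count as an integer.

6

Two of the 6 distinct bracketings:
[S [NP [NP [Det this] [N village]] [RelC [Rel which] [VP [V wrote] [NP [NP [Det this] [N cat]] [PP [P under] [NP [Pron he]]]]]]] [VP [V photographed] [NP [NP [Pron he]] [PP [P in] [NP [Det this] [N river]]]]]]
[S [NP [NP [Det this] [N village]] [RelC [Rel which] [VP [V wrote] [NP [NP [Det this] [N cat]] [PP [P under] [NP [Pron he]]]]]]] [VP [VP [V photographed] [NP [Pron he]]] [PP [P in] [NP [Det this] [N river]]]]]
The difference turns on whether VP → VP PP is used at the relevant span, versus an alternative expansion of VP.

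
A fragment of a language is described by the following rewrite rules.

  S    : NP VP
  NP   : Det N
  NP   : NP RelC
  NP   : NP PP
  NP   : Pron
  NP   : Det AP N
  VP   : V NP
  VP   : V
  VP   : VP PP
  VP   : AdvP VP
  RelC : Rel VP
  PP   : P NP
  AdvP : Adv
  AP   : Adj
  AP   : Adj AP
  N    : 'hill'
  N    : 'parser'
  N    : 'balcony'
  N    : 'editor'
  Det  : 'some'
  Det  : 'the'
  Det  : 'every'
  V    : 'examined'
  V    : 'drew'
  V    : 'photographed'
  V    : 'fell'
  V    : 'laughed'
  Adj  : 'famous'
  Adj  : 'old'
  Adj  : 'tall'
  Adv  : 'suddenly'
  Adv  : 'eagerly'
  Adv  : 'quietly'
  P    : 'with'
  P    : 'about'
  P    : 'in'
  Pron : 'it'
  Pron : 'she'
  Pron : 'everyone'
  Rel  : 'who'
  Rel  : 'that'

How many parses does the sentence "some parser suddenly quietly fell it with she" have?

4

Two of the 4 distinct bracketings:
[S [NP [Det some] [N parser]] [VP [VP [AdvP [Adv suddenly]] [VP [AdvP [Adv quietly]] [VP [V fell] [NP [Pron it]]]]] [PP [P with] [NP [Pron she]]]]]
[S [NP [Det some] [N parser]] [VP [AdvP [Adv suddenly]] [VP [VP [AdvP [Adv quietly]] [VP [V fell] [NP [Pron it]]]] [PP [P with] [NP [Pron she]]]]]]
The trees differ in how a recursive rule is bracketed over the same span.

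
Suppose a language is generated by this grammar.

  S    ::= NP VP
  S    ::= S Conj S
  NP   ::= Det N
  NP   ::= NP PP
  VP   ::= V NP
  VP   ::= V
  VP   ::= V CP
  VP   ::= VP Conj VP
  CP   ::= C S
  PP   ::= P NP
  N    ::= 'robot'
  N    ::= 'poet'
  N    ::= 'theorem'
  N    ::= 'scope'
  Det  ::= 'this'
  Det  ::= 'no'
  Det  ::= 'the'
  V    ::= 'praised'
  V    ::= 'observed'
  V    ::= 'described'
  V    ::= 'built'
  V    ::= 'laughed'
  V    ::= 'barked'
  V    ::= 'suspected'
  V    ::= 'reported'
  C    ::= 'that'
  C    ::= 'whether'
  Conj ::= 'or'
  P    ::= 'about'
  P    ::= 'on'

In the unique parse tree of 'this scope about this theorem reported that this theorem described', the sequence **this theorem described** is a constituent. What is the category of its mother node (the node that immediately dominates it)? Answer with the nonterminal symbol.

[S [NP [NP [Det this] [N scope]] [PP [P about] [NP [Det this] [N theorem]]]] [VP [V reported] [CP [C that] [S [NP [Det this] [N theorem]] [VP [V described]]]]]]
The span 'this theorem described' is the S node built by S → NP VP.
Its mother is the CP built by CP → C S.

CP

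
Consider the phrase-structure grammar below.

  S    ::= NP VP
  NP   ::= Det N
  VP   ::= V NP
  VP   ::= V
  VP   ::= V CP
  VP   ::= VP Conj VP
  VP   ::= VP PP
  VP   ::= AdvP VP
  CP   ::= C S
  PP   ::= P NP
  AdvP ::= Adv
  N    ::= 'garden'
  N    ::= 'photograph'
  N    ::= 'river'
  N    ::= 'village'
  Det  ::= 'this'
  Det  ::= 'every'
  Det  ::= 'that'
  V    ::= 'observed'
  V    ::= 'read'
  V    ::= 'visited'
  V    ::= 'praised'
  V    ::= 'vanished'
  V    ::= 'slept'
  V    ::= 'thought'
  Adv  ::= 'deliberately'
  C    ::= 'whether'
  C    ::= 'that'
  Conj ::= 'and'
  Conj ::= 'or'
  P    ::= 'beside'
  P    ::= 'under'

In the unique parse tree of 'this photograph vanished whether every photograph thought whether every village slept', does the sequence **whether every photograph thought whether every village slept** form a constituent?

Yes

[S [NP [Det this] [N photograph]] [VP [V vanished] [CP [C whether] [S [NP [Det every] [N photograph]] [VP [V thought] [CP [C whether] [S [NP [Det every] [N village]] [VP [V slept]]]]]]]]]
The words 'whether every photograph thought whether every village slept' are exhaustively dominated by a single CP node (built by CP → C S), so they form a constituent.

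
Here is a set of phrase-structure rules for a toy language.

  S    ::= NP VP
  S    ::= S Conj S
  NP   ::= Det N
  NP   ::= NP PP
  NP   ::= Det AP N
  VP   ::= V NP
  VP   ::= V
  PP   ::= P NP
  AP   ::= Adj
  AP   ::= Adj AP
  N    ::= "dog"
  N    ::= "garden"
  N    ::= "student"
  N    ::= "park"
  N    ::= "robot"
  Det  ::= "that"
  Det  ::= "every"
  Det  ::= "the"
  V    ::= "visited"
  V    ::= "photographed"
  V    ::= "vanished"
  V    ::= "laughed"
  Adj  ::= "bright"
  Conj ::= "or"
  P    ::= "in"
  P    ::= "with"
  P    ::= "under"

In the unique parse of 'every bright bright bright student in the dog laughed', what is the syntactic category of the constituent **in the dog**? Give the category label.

S
  NP
    NP
      Det: every
      AP
        Adj: bright
        AP
          Adj: bright
          AP
            Adj: bright
      N: student
    PP
      P: in
      NP
        Det: the
        N: dog
  VP
    V: laughed
The span 'in the dog' is the PP node built by PP → P NP.

PP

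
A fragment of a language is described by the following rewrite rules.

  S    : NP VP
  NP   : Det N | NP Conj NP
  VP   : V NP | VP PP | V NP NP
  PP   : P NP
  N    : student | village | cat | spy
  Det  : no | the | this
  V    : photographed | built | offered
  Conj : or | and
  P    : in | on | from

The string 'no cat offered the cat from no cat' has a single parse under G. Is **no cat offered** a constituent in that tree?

[S [NP [Det no] [N cat]] [VP [VP [V offered] [NP [Det the] [N cat]]] [PP [P from] [NP [Det no] [N cat]]]]]
The smallest constituent containing 'no cat offered' is the S spanning 'no cat offered the cat from no cat'; no single node in the tree dominates exactly the given words.

No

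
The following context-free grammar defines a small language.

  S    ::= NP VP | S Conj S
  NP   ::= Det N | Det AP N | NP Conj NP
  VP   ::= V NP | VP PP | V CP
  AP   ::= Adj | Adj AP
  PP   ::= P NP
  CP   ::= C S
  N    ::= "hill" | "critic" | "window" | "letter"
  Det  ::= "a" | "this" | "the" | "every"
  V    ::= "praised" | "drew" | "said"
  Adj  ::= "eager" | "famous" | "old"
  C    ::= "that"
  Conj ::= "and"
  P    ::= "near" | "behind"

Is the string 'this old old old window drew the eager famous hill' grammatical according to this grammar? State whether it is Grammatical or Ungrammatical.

Grammatical

[S [NP [Det this] [AP [Adj old] [AP [Adj old] [AP [Adj old]]]] [N window]] [VP [V drew] [NP [Det the] [AP [Adj eager] [AP [Adj famous]]] [N hill]]]]
Every word is introduced by a lexical rule and the phrasal rules combine the resulting categories into a single S.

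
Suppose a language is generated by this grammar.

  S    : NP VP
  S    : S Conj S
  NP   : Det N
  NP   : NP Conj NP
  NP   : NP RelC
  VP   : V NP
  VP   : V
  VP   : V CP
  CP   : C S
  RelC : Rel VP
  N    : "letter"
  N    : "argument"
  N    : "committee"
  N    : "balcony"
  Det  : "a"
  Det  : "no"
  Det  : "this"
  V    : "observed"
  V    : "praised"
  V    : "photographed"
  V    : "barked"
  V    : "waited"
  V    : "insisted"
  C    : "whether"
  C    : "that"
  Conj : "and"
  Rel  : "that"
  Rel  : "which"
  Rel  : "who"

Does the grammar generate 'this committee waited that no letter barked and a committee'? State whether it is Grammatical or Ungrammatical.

For S → NP VP, the only prefix that parses as NP is 'this committee', but the remainder 'waited that no letter barked and a committee' is not a VP under these rules. The alternative S rule S → S Conj S likewise has no satisfying split.

Ungrammatical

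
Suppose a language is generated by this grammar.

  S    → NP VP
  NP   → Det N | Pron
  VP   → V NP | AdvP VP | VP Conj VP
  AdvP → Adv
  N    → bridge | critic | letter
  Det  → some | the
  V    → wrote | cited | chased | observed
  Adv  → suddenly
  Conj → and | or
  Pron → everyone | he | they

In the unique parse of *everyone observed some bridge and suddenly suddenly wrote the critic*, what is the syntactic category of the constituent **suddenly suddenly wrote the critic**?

VP

[S [NP [Pron everyone]] [VP [VP [V observed] [NP [Det some] [N bridge]]] [Conj and] [VP [AdvP [Adv suddenly]] [VP [AdvP [Adv suddenly]] [VP [V wrote] [NP [Det the] [N critic]]]]]]]
The span 'suddenly suddenly wrote the critic' is the VP node built by VP → AdvP VP.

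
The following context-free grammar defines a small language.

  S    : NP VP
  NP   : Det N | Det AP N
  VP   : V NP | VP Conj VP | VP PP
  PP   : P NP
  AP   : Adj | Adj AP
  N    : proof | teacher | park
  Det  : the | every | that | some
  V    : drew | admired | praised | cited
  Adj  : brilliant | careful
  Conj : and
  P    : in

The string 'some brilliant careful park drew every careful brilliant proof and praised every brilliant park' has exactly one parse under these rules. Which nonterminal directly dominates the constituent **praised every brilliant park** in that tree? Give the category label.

VP

[S [NP [Det some] [AP [Adj brilliant] [AP [Adj careful]]] [N park]] [VP [VP [V drew] [NP [Det every] [AP [Adj careful] [AP [Adj brilliant]]] [N proof]]] [Conj and] [VP [V praised] [NP [Det every] [AP [Adj brilliant]] [N park]]]]]
The span 'praised every brilliant park' is the VP node built by VP → V NP.
Its mother is the VP built by VP → VP Conj VP.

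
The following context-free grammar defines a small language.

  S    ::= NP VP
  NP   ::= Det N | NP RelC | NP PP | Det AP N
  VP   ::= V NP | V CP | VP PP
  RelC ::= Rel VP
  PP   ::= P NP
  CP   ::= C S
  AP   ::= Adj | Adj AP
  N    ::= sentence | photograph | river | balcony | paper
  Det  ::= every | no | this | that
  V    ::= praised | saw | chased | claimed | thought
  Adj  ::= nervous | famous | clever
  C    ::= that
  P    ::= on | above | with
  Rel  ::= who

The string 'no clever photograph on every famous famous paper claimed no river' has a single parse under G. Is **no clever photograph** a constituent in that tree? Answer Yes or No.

Yes

[S [NP [NP [Det no] [AP [Adj clever]] [N photograph]] [PP [P on] [NP [Det every] [AP [Adj famous] [AP [Adj famous]]] [N paper]]]] [VP [V claimed] [NP [Det no] [N river]]]]
The words 'no clever photograph' are exhaustively dominated by a single NP node (built by NP → Det AP N), so they form a constituent.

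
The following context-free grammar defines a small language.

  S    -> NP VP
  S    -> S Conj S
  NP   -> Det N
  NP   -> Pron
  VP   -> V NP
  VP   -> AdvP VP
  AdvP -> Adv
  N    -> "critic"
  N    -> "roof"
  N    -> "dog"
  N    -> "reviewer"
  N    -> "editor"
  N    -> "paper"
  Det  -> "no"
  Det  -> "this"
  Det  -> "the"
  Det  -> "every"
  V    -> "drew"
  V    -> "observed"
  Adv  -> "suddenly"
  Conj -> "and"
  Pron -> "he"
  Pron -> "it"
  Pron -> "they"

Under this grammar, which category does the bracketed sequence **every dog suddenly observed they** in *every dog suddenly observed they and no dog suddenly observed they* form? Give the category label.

S

S
  S
    NP
      Det: every
      N: dog
    VP
      AdvP
        Adv: suddenly
      VP
        V: observed
        NP
          Pron: they
  Conj: and
  S
    NP
      Det: no
      N: dog
    VP
      AdvP
        Adv: suddenly
      VP
        V: observed
        NP
          Pron: they
The span 'every dog suddenly observed they' is the S node built by S → NP VP.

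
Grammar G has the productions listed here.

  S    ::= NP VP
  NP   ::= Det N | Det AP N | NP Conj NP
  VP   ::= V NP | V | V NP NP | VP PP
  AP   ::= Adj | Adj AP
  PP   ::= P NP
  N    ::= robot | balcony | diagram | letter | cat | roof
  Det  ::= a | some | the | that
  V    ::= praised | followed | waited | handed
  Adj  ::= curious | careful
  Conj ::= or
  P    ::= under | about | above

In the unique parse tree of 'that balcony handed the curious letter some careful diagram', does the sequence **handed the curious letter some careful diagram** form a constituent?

[S [NP [Det that] [N balcony]] [VP [V handed] [NP [Det the] [AP [Adj curious]] [N letter]] [NP [Det some] [AP [Adj careful]] [N diagram]]]]
The words 'handed the curious letter some careful diagram' are exhaustively dominated by a single VP node (built by VP → V NP NP), so they form a constituent.

Yes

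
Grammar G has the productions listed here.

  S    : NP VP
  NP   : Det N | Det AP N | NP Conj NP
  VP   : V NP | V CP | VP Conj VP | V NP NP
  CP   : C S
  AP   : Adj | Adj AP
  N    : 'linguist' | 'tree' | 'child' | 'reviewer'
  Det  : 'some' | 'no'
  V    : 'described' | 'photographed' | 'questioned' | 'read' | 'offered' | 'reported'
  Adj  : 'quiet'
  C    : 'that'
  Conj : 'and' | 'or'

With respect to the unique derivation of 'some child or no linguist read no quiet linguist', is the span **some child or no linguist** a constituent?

Yes

[S [NP [NP [Det some] [N child]] [Conj or] [NP [Det no] [N linguist]]] [VP [V read] [NP [Det no] [AP [Adj quiet]] [N linguist]]]]
The words 'some child or no linguist' are exhaustively dominated by a single NP node (built by NP → NP Conj NP), so they form a constituent.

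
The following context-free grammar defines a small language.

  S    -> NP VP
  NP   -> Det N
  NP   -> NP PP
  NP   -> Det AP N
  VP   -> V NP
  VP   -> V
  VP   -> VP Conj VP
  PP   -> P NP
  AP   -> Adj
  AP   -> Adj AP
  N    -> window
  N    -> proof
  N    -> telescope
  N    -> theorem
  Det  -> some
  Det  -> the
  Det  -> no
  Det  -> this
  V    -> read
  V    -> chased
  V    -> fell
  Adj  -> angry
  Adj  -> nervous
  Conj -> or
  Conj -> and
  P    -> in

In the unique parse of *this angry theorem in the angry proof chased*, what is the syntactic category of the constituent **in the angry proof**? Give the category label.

S
  NP
    NP
      Det: this
      AP
        Adj: angry
      N: theorem
    PP
      P: in
      NP
        Det: the
        AP
          Adj: angry
        N: proof
  VP
    V: chased
The span 'in the angry proof' is the PP node built by PP → P NP.

PP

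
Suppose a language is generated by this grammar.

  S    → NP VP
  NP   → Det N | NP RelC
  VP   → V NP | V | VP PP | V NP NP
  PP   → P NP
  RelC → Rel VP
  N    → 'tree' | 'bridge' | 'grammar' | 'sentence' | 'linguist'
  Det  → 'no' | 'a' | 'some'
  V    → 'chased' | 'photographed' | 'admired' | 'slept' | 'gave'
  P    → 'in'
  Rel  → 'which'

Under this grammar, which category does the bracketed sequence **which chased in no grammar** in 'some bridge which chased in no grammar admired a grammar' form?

RelC

[S [NP [NP [Det some] [N bridge]] [RelC [Rel which] [VP [VP [V chased]] [PP [P in] [NP [Det no] [N grammar]]]]]] [VP [V admired] [NP [Det a] [N grammar]]]]
The span 'which chased in no grammar' is the RelC node built by RelC → Rel VP.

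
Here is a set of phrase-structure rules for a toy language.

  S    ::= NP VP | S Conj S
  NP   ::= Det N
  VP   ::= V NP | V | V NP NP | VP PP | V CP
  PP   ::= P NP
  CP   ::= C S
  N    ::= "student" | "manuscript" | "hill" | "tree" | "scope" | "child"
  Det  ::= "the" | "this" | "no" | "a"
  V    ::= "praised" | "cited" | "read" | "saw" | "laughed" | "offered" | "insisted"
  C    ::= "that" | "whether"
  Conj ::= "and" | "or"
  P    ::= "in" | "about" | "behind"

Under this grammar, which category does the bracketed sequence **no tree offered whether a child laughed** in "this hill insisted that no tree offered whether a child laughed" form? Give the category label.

S
  NP
    Det: this
    N: hill
  VP
    V: insisted
    CP
      C: that
      S
        NP
          Det: no
          N: tree
        VP
          V: offered
          CP
            C: whether
            S
              NP
                Det: a
                N: child
              VP
                V: laughed
The span 'no tree offered whether a child laughed' is the S node built by S → NP VP.

S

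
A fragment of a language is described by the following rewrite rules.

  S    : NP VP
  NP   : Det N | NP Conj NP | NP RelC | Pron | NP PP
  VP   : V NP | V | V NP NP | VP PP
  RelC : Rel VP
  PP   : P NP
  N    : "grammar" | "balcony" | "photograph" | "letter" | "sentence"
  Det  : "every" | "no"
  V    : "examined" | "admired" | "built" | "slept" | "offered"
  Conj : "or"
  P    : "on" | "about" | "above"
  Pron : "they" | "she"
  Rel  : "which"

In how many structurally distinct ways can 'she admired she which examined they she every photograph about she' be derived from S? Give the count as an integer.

The two bracketings:
[S [NP [Pron she]] [VP [V admired] [NP [NP [Pron she]] [RelC [Rel which] [VP [V examined] [NP [Pron they]] [NP [Pron she]]]]] [NP [NP [Det every] [N photograph]] [PP [P about] [NP [Pron she]]]]]]
[S [NP [Pron she]] [VP [VP [V admired] [NP [NP [Pron she]] [RelC [Rel which] [VP [V examined] [NP [Pron they]] [NP [Pron she]]]]] [NP [Det every] [N photograph]]] [PP [P about] [NP [Pron she]]]]]
The difference turns on whether NP → NP PP is used at the relevant span, versus an alternative expansion of NP.

2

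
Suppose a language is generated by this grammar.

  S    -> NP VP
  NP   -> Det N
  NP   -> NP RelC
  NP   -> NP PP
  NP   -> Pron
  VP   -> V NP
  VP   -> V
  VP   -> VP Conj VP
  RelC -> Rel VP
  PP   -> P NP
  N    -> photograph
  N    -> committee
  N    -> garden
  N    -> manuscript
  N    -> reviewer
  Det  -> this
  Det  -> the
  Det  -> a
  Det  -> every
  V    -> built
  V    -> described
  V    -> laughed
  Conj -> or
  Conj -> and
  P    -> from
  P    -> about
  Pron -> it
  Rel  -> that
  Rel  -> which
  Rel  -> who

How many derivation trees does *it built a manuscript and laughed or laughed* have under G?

2

The two bracketings:
[S [NP [Pron it]] [VP [VP [V built] [NP [Det a] [N manuscript]]] [Conj and] [VP [VP [V laughed]] [Conj or] [VP [V laughed]]]]]
[S [NP [Pron it]] [VP [VP [VP [V built] [NP [Det a] [N manuscript]]] [Conj and] [VP [V laughed]]] [Conj or] [VP [V laughed]]]]
The trees differ in how a recursive rule is bracketed over the same span.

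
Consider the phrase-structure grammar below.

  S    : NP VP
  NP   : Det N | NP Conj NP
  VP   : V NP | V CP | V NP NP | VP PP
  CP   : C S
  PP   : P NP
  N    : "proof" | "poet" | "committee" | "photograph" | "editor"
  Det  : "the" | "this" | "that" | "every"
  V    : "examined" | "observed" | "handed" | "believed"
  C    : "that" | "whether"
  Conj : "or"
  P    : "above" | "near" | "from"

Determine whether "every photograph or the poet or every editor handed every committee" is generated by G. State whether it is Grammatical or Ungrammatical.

[S [NP [NP [Det every] [N photograph]] [Conj or] [NP [NP [Det the] [N poet]] [Conj or] [NP [Det every] [N editor]]]] [VP [V handed] [NP [Det every] [N committee]]]]
Each bracket corresponds to one application of a listed rule, so the string is derivable from S.

Grammatical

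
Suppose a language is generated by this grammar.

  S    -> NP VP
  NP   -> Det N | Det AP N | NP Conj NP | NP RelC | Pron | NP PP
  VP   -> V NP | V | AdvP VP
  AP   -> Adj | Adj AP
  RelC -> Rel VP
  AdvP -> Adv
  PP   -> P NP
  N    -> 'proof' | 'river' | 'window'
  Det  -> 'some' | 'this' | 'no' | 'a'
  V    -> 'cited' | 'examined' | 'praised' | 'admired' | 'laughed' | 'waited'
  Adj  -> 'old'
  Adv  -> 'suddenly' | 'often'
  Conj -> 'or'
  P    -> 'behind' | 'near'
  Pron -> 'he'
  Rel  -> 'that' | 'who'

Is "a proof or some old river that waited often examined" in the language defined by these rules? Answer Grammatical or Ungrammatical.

Grammatical

[S [NP [NP [Det a] [N proof]] [Conj or] [NP [NP [Det some] [AP [Adj old]] [N river]] [RelC [Rel that] [VP [V waited]]]]] [VP [AdvP [Adv often]] [VP [V examined]]]]
Every word is introduced by a lexical rule and the phrasal rules combine the resulting categories into a single S.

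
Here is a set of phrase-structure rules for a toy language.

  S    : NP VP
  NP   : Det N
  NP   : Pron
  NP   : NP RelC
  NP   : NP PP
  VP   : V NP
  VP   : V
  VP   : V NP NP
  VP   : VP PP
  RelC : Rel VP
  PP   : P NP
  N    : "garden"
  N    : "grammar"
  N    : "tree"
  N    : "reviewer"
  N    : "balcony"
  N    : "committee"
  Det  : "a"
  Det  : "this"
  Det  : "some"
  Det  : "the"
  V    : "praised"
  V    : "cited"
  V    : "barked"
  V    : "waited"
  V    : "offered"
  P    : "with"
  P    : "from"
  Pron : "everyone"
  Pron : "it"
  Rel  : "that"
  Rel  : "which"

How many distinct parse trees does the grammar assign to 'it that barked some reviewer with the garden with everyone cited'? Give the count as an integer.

9

Two of the 9 distinct bracketings:
[S [NP [NP [Pron it]] [RelC [Rel that] [VP [V barked] [NP [NP [Det some] [N reviewer]] [PP [P with] [NP [NP [Det the] [N garden]] [PP [P with] [NP [Pron everyone]]]]]]]]] [VP [V cited]]]
[S [NP [NP [Pron it]] [RelC [Rel that] [VP [V barked] [NP [NP [NP [Det some] [N reviewer]] [PP [P with] [NP [Det the] [N garden]]]] [PP [P with] [NP [Pron everyone]]]]]]] [VP [V cited]]]
The trees differ in how a recursive rule is bracketed over the same span.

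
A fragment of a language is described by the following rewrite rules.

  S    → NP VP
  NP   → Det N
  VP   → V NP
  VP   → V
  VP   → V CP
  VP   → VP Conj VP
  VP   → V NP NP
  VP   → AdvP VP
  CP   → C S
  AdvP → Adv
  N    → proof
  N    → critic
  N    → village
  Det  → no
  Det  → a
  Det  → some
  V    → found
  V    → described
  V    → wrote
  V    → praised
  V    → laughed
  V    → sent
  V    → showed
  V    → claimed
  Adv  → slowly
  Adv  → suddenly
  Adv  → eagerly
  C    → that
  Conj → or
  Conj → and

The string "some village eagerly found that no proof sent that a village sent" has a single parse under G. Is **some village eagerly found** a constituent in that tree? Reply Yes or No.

[S [NP [Det some] [N village]] [VP [AdvP [Adv eagerly]] [VP [V found] [CP [C that] [S [NP [Det no] [N proof]] [VP [V sent] [CP [C that] [S [NP [Det a] [N village]] [VP [V sent]]]]]]]]]]
The smallest constituent containing 'some village eagerly found' is the S spanning 'some village eagerly found that no proof sent that a village sent'; no single node in the tree dominates exactly the given words.

No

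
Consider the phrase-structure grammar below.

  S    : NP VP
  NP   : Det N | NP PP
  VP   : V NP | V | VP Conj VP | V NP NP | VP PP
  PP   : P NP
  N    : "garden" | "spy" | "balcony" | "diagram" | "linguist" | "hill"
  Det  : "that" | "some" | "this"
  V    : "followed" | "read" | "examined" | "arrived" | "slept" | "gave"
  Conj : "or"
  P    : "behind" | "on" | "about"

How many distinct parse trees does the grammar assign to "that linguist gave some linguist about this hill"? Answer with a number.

2

The two bracketings:
[S [NP [Det that] [N linguist]] [VP [V gave] [NP [NP [Det some] [N linguist]] [PP [P about] [NP [Det this] [N hill]]]]]]
[S [NP [Det that] [N linguist]] [VP [VP [V gave] [NP [Det some] [N linguist]]] [PP [P about] [NP [Det this] [N hill]]]]]
The difference turns on whether NP → NP PP is used at the relevant span, versus an alternative expansion of NP.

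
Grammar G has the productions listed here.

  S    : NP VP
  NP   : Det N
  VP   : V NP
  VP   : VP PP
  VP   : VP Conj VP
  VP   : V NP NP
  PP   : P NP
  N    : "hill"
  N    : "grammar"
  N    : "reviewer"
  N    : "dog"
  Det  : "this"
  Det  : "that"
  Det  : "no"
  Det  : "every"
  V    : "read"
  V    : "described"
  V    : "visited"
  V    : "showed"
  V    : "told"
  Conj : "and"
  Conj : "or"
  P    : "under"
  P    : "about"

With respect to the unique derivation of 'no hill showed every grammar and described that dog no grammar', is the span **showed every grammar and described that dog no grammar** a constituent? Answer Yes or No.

[S [NP [Det no] [N hill]] [VP [VP [V showed] [NP [Det every] [N grammar]]] [Conj and] [VP [V described] [NP [Det that] [N dog]] [NP [Det no] [N grammar]]]]]
The words 'showed every grammar and described that dog no grammar' are exhaustively dominated by a single VP node (built by VP → VP Conj VP), so they form a constituent.

Yes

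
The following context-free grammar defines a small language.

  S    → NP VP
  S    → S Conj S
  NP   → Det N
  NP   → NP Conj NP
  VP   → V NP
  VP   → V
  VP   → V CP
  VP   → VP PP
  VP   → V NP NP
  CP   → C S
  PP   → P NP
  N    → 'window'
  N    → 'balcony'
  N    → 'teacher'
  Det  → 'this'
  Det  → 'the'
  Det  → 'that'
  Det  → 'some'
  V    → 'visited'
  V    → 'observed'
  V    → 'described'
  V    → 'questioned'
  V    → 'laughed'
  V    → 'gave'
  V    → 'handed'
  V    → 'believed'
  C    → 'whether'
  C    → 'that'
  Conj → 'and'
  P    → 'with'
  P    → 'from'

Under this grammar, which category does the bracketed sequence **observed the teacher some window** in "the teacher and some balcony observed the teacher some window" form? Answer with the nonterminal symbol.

VP

S
  NP
    NP
      Det: the
      N: teacher
    Conj: and
    NP
      Det: some
      N: balcony
  VP
    V: observed
    NP
      Det: the
      N: teacher
    NP
      Det: some
      N: window
The span 'observed the teacher some window' is the VP node built by VP → V NP NP.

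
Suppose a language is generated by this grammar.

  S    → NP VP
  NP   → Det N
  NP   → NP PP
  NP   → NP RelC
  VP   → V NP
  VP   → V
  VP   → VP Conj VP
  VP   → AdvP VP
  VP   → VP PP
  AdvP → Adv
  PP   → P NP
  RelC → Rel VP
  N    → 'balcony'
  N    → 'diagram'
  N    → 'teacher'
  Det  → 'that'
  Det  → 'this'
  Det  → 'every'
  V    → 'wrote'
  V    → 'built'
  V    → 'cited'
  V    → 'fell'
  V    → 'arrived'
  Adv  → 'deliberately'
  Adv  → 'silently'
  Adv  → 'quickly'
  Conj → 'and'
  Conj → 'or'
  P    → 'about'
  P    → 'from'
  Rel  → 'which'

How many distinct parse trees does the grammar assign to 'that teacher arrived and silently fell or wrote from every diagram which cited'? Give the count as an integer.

9

Two of the 9 distinct bracketings:
[S [NP [Det that] [N teacher]] [VP [VP [V arrived]] [Conj and] [VP [VP [AdvP [Adv silently]] [VP [V fell]]] [Conj or] [VP [VP [V wrote]] [PP [P from] [NP [NP [Det every] [N diagram]] [RelC [Rel which] [VP [V cited]]]]]]]]]
[S [NP [Det that] [N teacher]] [VP [VP [V arrived]] [Conj and] [VP [AdvP [Adv silently]] [VP [VP [V fell]] [Conj or] [VP [VP [V wrote]] [PP [P from] [NP [NP [Det every] [N diagram]] [RelC [Rel which] [VP [V cited]]]]]]]]]]
The trees differ in how a recursive rule is bracketed over the same span.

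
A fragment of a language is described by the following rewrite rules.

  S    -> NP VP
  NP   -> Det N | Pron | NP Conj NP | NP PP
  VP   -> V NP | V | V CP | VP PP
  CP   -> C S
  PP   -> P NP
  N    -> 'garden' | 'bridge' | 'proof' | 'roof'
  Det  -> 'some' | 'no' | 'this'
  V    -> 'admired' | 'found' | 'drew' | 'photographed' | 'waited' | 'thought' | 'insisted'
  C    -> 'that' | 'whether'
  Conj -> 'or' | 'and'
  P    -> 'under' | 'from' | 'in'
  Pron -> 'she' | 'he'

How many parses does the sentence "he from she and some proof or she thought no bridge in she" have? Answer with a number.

Two of the 10 distinct bracketings:
[S [NP [NP [NP [Pron he]] [PP [P from] [NP [Pron she]]]] [Conj and] [NP [NP [Det some] [N proof]] [Conj or] [NP [Pron she]]]] [VP [V thought] [NP [NP [Det no] [N bridge]] [PP [P in] [NP [Pron she]]]]]]
[S [NP [NP [NP [Pron he]] [PP [P from] [NP [Pron she]]]] [Conj and] [NP [NP [Det some] [N proof]] [Conj or] [NP [Pron she]]]] [VP [VP [V thought] [NP [Det no] [N bridge]]] [PP [P in] [NP [Pron she]]]]]
The difference turns on whether VP → VP PP is used at the relevant span, versus an alternative expansion of VP.

10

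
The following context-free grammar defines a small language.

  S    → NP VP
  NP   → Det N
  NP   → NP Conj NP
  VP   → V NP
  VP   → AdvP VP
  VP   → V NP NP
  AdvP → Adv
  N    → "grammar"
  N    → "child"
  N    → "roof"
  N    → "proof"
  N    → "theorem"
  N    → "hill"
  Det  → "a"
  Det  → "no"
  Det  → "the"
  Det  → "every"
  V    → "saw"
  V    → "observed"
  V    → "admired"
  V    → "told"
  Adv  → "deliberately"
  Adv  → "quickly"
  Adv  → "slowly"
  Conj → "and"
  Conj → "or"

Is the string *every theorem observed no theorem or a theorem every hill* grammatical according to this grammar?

Grammatical

S
  NP
    Det: every
    N: theorem
  VP
    V: observed
    NP
      NP
        Det: no
        N: theorem
      Conj: or
      NP
        Det: a
        N: theorem
    NP
      Det: every
      N: hill
Each bracket corresponds to one application of a listed rule, so the string is derivable from S.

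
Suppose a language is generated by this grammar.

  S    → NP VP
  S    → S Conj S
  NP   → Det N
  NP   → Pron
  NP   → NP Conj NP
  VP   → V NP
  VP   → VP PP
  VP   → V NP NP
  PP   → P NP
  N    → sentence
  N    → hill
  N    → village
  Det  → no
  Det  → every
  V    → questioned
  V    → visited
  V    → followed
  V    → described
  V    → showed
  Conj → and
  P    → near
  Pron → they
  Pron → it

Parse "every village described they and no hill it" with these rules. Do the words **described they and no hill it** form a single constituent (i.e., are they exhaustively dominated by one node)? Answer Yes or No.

Yes

[S [NP [Det every] [N village]] [VP [V described] [NP [NP [Pron they]] [Conj and] [NP [Det no] [N hill]]] [NP [Pron it]]]]
The words 'described they and no hill it' are exhaustively dominated by a single VP node (built by VP → V NP NP), so they form a constituent.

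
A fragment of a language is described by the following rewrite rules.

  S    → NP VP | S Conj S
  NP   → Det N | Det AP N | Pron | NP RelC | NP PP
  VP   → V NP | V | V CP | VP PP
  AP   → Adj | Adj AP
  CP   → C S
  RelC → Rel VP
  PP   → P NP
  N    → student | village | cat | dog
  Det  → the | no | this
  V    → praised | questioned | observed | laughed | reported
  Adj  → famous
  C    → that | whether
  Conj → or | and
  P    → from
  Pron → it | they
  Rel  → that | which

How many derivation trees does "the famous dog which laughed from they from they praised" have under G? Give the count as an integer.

5

Two of the 5 distinct bracketings:
[S [NP [NP [Det the] [AP [Adj famous]] [N dog]] [RelC [Rel which] [VP [VP [V laughed]] [PP [P from] [NP [NP [Pron they]] [PP [P from] [NP [Pron they]]]]]]]] [VP [V praised]]]
[S [NP [NP [Det the] [AP [Adj famous]] [N dog]] [RelC [Rel which] [VP [VP [VP [V laughed]] [PP [P from] [NP [Pron they]]]] [PP [P from] [NP [Pron they]]]]]] [VP [V praised]]]
The difference turns on whether NP → NP PP is used at the relevant span, versus an alternative expansion of NP.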